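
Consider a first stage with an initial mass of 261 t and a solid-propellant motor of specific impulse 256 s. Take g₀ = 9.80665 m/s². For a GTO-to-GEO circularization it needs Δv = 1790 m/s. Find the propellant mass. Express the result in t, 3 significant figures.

propellant mass ≈ 133 t

v_e = Isp · g₀ = 256 × 9.80665 = 2510.5 m/s.
Rocket equation: m₀/m_f = exp(Δv / v_e) = exp(1790 / 2510.5) = exp(0.7130) = 2.0401.
m_f = 261 / 2.0401 = 127.935 t, so propellant = m₀ − m_f = 261 − 127.935 = 133.065 t.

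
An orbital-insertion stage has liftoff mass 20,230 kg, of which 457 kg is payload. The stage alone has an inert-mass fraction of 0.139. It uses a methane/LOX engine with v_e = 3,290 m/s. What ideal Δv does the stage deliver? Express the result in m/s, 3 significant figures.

Δv ≈ 6060 m/s

Stage wet mass = m₀ − payload = 20,230 − 457 = 19,773 kg.
Stage dry mass = ε × stage wet mass = 0.139 × 19,773 = 2,748.45 kg.
Burnout mass m_f = stage dry + payload = 2,748.45 + 457 = 3,205.45 kg.
Δv = v_e · ln(20,230/3,205.45) = 3290.0 × ln(6.311) = 3290.0 × 1.8423 ≈ 6061 m/s.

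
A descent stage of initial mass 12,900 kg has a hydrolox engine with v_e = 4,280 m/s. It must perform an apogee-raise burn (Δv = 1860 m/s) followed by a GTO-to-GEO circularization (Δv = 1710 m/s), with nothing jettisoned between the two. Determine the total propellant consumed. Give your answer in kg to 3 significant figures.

total propellant consumed ≈ 7300 kg

After the first burn: m = 12900 × exp(−1860/4280.0) = 12900 × 0.64754 = 8,353.27 kg.
After the second burn: m = 8,353.27 × exp(−1710/4280.0) = 8,353.27 × 0.67063 = 5,601.95 kg.
Total propellant = m₀ − m_final = 12900 − 5,601.95 = 7,298.05 kg.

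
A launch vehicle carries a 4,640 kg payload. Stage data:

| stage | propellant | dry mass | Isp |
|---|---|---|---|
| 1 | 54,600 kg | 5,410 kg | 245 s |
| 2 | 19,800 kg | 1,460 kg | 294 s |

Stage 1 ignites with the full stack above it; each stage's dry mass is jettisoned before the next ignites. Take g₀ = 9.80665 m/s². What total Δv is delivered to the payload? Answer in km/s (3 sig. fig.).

Ignition mass of stage 1 = 54,600+5,410 + 19,800+1,460 + 4,640 = 85,910 kg.
Stage 1: m₀ = 85,910 kg, m_f = 85,910 − 54,600 = 31,310 kg; Δv = 245×9.80665×ln(2.744) = 2402.6×1.0094 ≈ 2425 m/s.
Stage 2: m₀ = 25,900 kg, m_f = 25,900 − 19,800 = 6,100 kg; Δv = 294×9.80665×ln(4.246) = 2883.2×1.4460 ≈ 4169 m/s.
Total Δv = 2425 + 4169 = 6594 m/s.

Δv ≈ 6.59 km/s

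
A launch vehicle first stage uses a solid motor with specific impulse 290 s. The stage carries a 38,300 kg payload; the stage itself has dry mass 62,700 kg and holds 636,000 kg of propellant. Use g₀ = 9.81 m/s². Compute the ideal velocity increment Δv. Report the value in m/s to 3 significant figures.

Δv ≈ 5650 m/s

v_e = Isp · g₀ = 290 × 9.81 = 2844.9 m/s.
m₀ = payload + dry + propellant = 38,300 + 62,700 + 636,000 = 737,000 kg.
m_f = payload + dry = 38,300 + 62,700 = 101,000 kg.
By the Tsiolkovsky rocket equation, Δv = v_e · ln(m₀/m_f) = 2844.9 × ln(7.297) = 2844.9 × 1.9875 ≈ 5654.1 m/s.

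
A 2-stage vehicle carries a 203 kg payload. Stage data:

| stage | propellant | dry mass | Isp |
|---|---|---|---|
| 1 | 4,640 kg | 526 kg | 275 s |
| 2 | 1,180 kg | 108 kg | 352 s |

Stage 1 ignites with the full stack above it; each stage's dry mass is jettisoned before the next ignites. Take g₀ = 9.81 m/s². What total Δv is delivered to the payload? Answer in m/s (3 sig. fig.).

Ignition mass of stage 1 = 4,640+526 + 1,180+108 + 203 = 6,657 kg.
Stage 1: m₀ = 6,657 kg, m_f = 6,657 − 4,640 = 2,017 kg; Δv = 275×9.81×ln(3.3) = 2697.8×1.1941 ≈ 3221 m/s.
Stage 2: m₀ = 1,491 kg, m_f = 1,491 − 1,180 = 311 kg; Δv = 352×9.81×ln(4.794) = 3453.1×1.5674 ≈ 5412 m/s.
Total Δv = 3221 + 5412 = 8633 m/s.

Δv ≈ 8630 m/s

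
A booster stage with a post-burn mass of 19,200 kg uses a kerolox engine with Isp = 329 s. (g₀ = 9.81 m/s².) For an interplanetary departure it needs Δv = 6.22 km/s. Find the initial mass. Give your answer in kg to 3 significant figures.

v_e = Isp · g₀ = 329 × 9.81 = 3227.5 m/s.
By the Tsiolkovsky rocket equation, m₀/m_f = exp(Δv / v_e) = exp(6220 / 3227.5) = exp(1.9272) = 6.8702.
m₀ = m_f × 6.8702 = 19,200 × 6.8702 = 131,908 kg.

initial mass ≈ 132000 kg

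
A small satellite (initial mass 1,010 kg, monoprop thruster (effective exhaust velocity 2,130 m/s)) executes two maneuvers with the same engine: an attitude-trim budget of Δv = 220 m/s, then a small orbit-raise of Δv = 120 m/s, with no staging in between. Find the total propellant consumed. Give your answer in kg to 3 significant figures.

total propellant consumed ≈ 149 kg

After the first burn: m = 1010 × exp(−220/2130.0) = 1010 × 0.90187 = 910.889 kg.
After the second burn: m = 910.889 × exp(−120/2130.0) = 910.889 × 0.94522 = 860.991 kg.
Total propellant = m₀ − m_final = 1010 − 860.991 = 149.009 kg.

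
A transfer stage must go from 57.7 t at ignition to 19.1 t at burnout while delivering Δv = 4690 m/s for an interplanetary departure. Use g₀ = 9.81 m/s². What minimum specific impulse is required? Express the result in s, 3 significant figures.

Isp ≈ 432 s

ln(m₀/m_f) = ln(57700/19100) = ln(3.021) = 1.1056.
v_e = Δv / ln(m₀/m_f) = 4690 / 1.1056 = 4242.2 m/s.
Isp = v_e / g₀ = 4242.2 / 9.81 = 432.4 s.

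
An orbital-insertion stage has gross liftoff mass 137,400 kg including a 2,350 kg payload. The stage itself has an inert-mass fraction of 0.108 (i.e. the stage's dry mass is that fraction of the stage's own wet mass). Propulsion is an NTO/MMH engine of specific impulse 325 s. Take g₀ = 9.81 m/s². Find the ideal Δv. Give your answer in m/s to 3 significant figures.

Stage wet mass = m₀ − payload = 137,400 − 2,350 = 135,050 kg.
Stage dry mass = ε × stage wet mass = 0.108 × 135,050 = 14,585.4 kg.
Burnout mass m_f = stage dry + payload = 14,585.4 + 2,350 = 16,935.4 kg.
v_e = Isp · g₀ = 325 × 9.81 = 3188.2 m/s.
Δv = v_e · ln(137,400/16,935.4) = 3188.2 × ln(8.113) = 3188.2 × 2.0935 ≈ 6675 m/s.

Δv ≈ 6670 m/s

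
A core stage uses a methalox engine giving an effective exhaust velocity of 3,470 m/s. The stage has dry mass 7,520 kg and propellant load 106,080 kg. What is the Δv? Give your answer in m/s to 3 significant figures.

Δv ≈ 9420 m/s

m₀ = m_dry + m_prop = 7,520 + 106,080 = 113,600 kg.
Δv = v_e · ln(m₀/m_f) = 3470.0 × ln(15.11) = 3470.0 × 2.7151 ≈ 9421.5 m/s.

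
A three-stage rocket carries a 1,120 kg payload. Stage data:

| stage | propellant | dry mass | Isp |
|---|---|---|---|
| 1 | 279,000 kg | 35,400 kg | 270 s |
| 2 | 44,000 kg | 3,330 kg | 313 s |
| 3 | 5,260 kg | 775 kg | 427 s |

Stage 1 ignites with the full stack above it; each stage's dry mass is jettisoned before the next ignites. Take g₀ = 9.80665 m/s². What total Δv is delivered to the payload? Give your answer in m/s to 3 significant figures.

Ignition mass of stage 1 = 279,000+35,400 + 44,000+3,330 + 5,260+775 + 1,120 = 368,885 kg.
Stage 1: m₀ = 368,885 kg, m_f = 368,885 − 279,000 = 89,885 kg; Δv = 270×9.80665×ln(4.104) = 2647.8×1.4120 ≈ 3739 m/s.
Stage 2: m₀ = 54,485 kg, m_f = 54,485 − 44,000 = 10,485 kg; Δv = 313×9.80665×ln(5.196) = 3069.5×1.6480 ≈ 5058 m/s.
Stage 3: m₀ = 7,155 kg, m_f = 7,155 − 5,260 = 1,895 kg; Δv = 427×9.80665×ln(3.776) = 4187.4×1.3286 ≈ 5563 m/s.
Total Δv = 3739 + 5058 + 5563 = 14360 m/s.

Δv ≈ 14400 m/s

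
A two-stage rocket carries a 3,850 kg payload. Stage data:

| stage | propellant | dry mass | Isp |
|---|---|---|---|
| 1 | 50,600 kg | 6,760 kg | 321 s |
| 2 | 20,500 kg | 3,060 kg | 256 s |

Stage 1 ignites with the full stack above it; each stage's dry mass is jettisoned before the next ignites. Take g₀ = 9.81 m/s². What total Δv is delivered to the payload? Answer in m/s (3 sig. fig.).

Δv ≈ 6320 m/s

Ignition mass of stage 1 = 50,600+6,760 + 20,500+3,060 + 3,850 = 84,770 kg.
Stage 1: m₀ = 84,770 kg, m_f = 84,770 − 50,600 = 34,170 kg; Δv = 321×9.81×ln(2.481) = 3149.0×0.9086 ≈ 2861 m/s.
Stage 2: m₀ = 27,410 kg, m_f = 27,410 − 20,500 = 6,910 kg; Δv = 256×9.81×ln(3.967) = 2511.4×1.3779 ≈ 3460 m/s.
Total Δv = 2861 + 3460 = 6321 m/s.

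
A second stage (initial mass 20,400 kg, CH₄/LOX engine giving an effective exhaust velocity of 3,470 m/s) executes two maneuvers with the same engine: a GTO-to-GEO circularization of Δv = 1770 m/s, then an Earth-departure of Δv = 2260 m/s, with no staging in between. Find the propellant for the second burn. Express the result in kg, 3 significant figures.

After the first burn: m = 20400 × exp(−1770/3470.0) = 20400 × 0.60044 = 12,249 kg.
After the second burn: m = 12,249 × exp(−2260/3470.0) = 12,249 × 0.52137 = 6,386.26 kg.
Second-burn propellant = 12,249 − 6,386.26 = 5,862.74 kg.

propellant for the second burn ≈ 5860 kg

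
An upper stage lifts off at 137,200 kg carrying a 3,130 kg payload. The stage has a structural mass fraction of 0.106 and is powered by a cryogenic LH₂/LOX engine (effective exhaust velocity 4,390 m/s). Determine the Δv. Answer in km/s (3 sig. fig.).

Stage wet mass = m₀ − payload = 137,200 − 3,130 = 134,070 kg.
Stage dry mass = ε × stage wet mass = 0.106 × 134,070 = 14,211.4 kg.
Burnout mass m_f = stage dry + payload = 14,211.4 + 3,130 = 17,341.4 kg.
Δv = v_e · ln(137,200/17,341.4) = 4390.0 × ln(7.912) = 4390.0 × 2.0683 ≈ 9080 m/s.

Δv ≈ 9.08 km/s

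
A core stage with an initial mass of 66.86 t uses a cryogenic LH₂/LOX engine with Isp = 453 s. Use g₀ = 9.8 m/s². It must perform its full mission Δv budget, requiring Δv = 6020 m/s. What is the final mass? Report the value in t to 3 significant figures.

final mass ≈ 17.2 t

v_e = Isp · g₀ = 453 × 9.8 = 4439.4 m/s.
Rocket equation: m₀/m_f = exp(Δv / v_e) = exp(6020 / 4439.4) = exp(1.3560) = 3.8808.
m_f = m₀ / 3.8808 = 66.86 / 3.8808 = 17.2284 t.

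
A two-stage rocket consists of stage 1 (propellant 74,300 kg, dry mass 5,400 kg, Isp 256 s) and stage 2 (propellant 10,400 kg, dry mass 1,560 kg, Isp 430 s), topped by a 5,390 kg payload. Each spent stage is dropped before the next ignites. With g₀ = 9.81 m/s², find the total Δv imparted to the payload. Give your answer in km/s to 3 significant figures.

Δv ≈ 7.50 km/s

Ignition mass of stage 1 = 74,300+5,400 + 10,400+1,560 + 5,390 = 97,050 kg.
Stage 1: m₀ = 97,050 kg, m_f = 97,050 − 74,300 = 22,750 kg; Δv = 256×9.81×ln(4.266) = 2511.4×1.4507 ≈ 3643 m/s.
Stage 2: m₀ = 17,350 kg, m_f = 17,350 − 10,400 = 6,950 kg; Δv = 430×9.81×ln(2.496) = 4218.3×0.9149 ≈ 3859 m/s.
Total Δv = 3643 + 3859 = 7502 m/s.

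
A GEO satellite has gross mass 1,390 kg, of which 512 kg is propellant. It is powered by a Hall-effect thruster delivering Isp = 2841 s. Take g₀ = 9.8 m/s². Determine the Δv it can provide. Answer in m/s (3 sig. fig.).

v_e = Isp · g₀ = 2841 × 9.8 = 27841.8 m/s.
m_f = m₀ − m_prop = 1,390 − 512 = 878 kg.
From the ideal rocket equation, Δv = v_e · ln(m₀/m_f) = 27841.8 × ln(1.583) = 27841.8 × 0.4594 ≈ 12790.9 m/s.

Δv ≈ 12800 m/s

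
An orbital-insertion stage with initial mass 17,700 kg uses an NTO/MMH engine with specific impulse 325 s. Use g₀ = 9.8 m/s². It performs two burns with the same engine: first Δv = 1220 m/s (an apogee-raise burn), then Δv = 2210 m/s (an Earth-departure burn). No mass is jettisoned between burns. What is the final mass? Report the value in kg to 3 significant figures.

v_e = Isp · g₀ = 325 × 9.8 = 3185.0 m/s.
After the first burn: m = 17700 × exp(−1220/3185.0) = 17700 × 0.68178 = 12,067.5 kg.
After the second burn: m = 12,067.5 × exp(−2210/3185.0) = 12,067.5 × 0.49963 = 6,029.29 kg.

final mass ≈ 6030 kg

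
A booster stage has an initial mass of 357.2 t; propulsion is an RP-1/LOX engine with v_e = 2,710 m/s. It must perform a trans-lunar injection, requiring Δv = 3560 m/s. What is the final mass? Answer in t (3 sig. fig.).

final mass ≈ 96.0 t

m₀/m_f = exp(Δv / v_e) = exp(3560 / 2710.0) = exp(1.3137) = 3.7197.
m_f = m₀ / 3.7197 = 357.2 / 3.7197 = 96.0292 t.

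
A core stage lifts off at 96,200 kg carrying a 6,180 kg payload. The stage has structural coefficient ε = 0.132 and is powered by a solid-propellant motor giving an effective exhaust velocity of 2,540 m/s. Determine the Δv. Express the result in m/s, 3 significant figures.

Δv ≈ 4250 m/s

Stage wet mass = m₀ − payload = 96,200 − 6,180 = 90,020 kg.
Stage dry mass = ε × stage wet mass = 0.132 × 90,020 = 11,882.6 kg.
Burnout mass m_f = stage dry + payload = 11,882.6 + 6,180 = 18,062.6 kg.
Rocket equation: Δv = v_e · ln(96,200/18,062.6) = 2540.0 × ln(5.326) = 2540.0 × 1.6726 ≈ 4248 m/s.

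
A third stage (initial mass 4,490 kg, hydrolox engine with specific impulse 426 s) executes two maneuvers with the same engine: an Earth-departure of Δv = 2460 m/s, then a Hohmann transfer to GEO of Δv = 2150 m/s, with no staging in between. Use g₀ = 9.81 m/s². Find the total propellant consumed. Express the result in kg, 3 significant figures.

v_e = Isp · g₀ = 426 × 9.81 = 4179.1 m/s.
After the first burn: m = 4490 × exp(−2460/4179.1) = 4490 × 0.55508 = 2,492.31 kg.
After the second burn: m = 2,492.31 × exp(−2150/4179.1) = 2,492.31 × 0.59782 = 1,489.95 kg.
Total propellant = m₀ − m_final = 4490 − 1,489.95 = 3,000.05 kg.

total propellant consumed ≈ 3000 kg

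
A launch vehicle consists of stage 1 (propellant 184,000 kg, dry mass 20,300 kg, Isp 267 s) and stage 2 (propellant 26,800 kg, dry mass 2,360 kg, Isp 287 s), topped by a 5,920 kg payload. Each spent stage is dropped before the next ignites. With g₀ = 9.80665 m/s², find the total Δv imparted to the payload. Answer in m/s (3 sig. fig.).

Ignition mass of stage 1 = 184,000+20,300 + 26,800+2,360 + 5,920 = 239,380 kg.
Stage 1: m₀ = 239,380 kg, m_f = 239,380 − 184,000 = 55,380 kg; Δv = 267×9.80665×ln(4.322) = 2618.4×1.4638 ≈ 3833 m/s.
Stage 2: m₀ = 35,080 kg, m_f = 35,080 − 26,800 = 8,280 kg; Δv = 287×9.80665×ln(4.237) = 2814.5×1.4438 ≈ 4064 m/s.
Total Δv = 3833 + 4064 = 7897 m/s.

Δv ≈ 7900 m/s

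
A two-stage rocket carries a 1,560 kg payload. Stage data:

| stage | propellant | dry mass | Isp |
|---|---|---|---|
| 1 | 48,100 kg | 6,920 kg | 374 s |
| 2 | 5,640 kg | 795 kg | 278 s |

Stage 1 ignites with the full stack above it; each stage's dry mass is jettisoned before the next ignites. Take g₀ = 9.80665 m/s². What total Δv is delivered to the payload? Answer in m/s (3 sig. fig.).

Δv ≈ 8620 m/s

Ignition mass of stage 1 = 48,100+6,920 + 5,640+795 + 1,560 = 63,015 kg.
Stage 1: m₀ = 63,015 kg, m_f = 63,015 − 48,100 = 14,915 kg; Δv = 374×9.80665×ln(4.225) = 3667.7×1.4410 ≈ 5285 m/s.
Stage 2: m₀ = 7,995 kg, m_f = 7,995 − 5,640 = 2,355 kg; Δv = 278×9.80665×ln(3.395) = 2726.2×1.2223 ≈ 3332 m/s.
Total Δv = 5285 + 3332 = 8617 m/s.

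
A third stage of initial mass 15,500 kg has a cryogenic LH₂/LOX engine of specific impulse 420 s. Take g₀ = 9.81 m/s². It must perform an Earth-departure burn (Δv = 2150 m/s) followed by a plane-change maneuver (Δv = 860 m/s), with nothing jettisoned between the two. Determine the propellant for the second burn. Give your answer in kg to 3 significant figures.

propellant for the second burn ≈ 1730 kg

v_e = Isp · g₀ = 420 × 9.81 = 4120.2 m/s.
After the first burn: m = 15500 × exp(−2150/4120.2) = 15500 × 0.59344 = 9,198.32 kg.
After the second burn: m = 9,198.32 × exp(−860/4120.2) = 9,198.32 × 0.81162 = 7,465.54 kg.
Second-burn propellant = 9,198.32 − 7,465.54 = 1,732.78 kg.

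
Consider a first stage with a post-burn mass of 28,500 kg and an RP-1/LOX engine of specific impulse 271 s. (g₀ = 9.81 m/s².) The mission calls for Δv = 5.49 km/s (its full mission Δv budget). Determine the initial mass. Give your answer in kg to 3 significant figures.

v_e = Isp · g₀ = 271 × 9.81 = 2658.5 m/s.
m₀/m_f = exp(Δv / v_e) = exp(5490 / 2658.5) = exp(2.0651) = 7.8858.
m₀ = m_f × 7.8858 = 28,500 × 7.8858 = 224,745 kg.

initial mass ≈ 225000 kg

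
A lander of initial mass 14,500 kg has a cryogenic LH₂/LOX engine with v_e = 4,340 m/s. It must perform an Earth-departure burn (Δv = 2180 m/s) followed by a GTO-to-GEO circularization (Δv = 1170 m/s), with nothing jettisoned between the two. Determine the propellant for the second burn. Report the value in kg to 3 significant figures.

After the first burn: m = 14500 × exp(−2180/4340.0) = 14500 × 0.60513 = 8,774.39 kg.
After the second burn: m = 8,774.39 × exp(−1170/4340.0) = 8,774.39 × 0.76370 = 6,701 kg.
Second-burn propellant = 8,774.39 − 6,701 = 2,073.39 kg.

propellant for the second burn ≈ 2070 kg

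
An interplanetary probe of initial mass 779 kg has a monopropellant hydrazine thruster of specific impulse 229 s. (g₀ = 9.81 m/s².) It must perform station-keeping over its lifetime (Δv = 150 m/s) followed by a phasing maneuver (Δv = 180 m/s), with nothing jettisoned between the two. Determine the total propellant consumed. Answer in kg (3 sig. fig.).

total propellant consumed ≈ 106 kg

v_e = Isp · g₀ = 229 × 9.81 = 2246.5 m/s.
After the first burn: m = 779 × exp(−150/2246.5) = 779 × 0.93541 = 728.684 kg.
After the second burn: m = 728.684 × exp(−180/2246.5) = 728.684 × 0.92300 = 672.575 kg.
Total propellant = m₀ − m_final = 779 − 672.575 = 106.425 kg.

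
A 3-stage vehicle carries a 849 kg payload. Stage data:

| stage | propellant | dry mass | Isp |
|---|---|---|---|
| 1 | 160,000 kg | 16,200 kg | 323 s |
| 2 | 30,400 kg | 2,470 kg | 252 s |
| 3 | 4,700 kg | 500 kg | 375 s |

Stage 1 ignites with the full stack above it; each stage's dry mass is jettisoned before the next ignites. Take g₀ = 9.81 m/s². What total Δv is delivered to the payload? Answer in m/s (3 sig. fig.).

Ignition mass of stage 1 = 160,000+16,200 + 30,400+2,470 + 4,700+500 + 849 = 215,119 kg.
Stage 1: m₀ = 215,119 kg, m_f = 215,119 − 160,000 = 55,119 kg; Δv = 323×9.81×ln(3.903) = 3168.6×1.3617 ≈ 4315 m/s.
Stage 2: m₀ = 38,919 kg, m_f = 38,919 − 30,400 = 8,519 kg; Δv = 252×9.81×ln(4.568) = 2472.1×1.5192 ≈ 3756 m/s.
Stage 3: m₀ = 6,049 kg, m_f = 6,049 − 4,700 = 1,349 kg; Δv = 375×9.81×ln(4.484) = 3678.8×1.5005 ≈ 5520 m/s.
Total Δv = 4315 + 3756 + 5520 = 13591 m/s.

Δv ≈ 13600 m/s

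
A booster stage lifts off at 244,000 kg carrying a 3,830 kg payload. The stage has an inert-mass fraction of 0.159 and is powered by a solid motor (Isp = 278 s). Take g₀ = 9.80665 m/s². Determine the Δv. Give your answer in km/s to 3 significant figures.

Δv ≈ 4.80 km/s

Stage wet mass = m₀ − payload = 244,000 − 3,830 = 240,170 kg.
Stage dry mass = ε × stage wet mass = 0.159 × 240,170 = 38,187 kg.
Burnout mass m_f = stage dry + payload = 38,187 + 3,830 = 42,017 kg.
v_e = Isp · g₀ = 278 × 9.80665 = 2726.2 m/s.
By the Tsiolkovsky rocket equation, Δv = v_e · ln(244,000/42,017) = 2726.2 × ln(5.807) = 2726.2 × 1.7591 ≈ 4796 m/s.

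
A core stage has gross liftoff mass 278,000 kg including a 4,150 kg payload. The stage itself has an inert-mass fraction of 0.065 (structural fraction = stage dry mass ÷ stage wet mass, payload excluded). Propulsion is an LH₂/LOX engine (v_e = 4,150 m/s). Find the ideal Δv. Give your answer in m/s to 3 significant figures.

Stage wet mass = m₀ − payload = 278,000 − 4,150 = 273,850 kg.
Stage dry mass = ε × stage wet mass = 0.065 × 273,850 = 17,800.3 kg.
Burnout mass m_f = stage dry + payload = 17,800.3 + 4,150 = 21,950.3 kg.
Using Δv = v_e ln(m₀/m_f): Δv = v_e · ln(278,000/21,950.3) = 4150.0 × ln(12.66) = 4150.0 × 2.5388 ≈ 10536 m/s.

Δv ≈ 10500 m/s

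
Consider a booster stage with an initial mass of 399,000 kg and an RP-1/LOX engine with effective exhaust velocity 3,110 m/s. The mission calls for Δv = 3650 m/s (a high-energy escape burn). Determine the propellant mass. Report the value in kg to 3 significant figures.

Rocket equation: m₀/m_f = exp(Δv / v_e) = exp(3650 / 3110.0) = exp(1.1736) = 3.2337.
m_f = 399,000 / 3.2337 = 123,388 kg, so propellant = m₀ − m_f = 399,000 − 123,388 = 275,612 kg.

propellant mass ≈ 276000 kg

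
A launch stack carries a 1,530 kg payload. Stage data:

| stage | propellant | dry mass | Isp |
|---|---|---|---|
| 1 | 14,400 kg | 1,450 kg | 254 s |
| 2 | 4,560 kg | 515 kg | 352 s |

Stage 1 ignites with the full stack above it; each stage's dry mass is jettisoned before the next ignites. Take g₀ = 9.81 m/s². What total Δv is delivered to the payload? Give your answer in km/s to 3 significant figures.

Ignition mass of stage 1 = 14,400+1,450 + 4,560+515 + 1,530 = 22,455 kg.
Stage 1: m₀ = 22,455 kg, m_f = 22,455 − 14,400 = 8,055 kg; Δv = 254×9.81×ln(2.788) = 2491.7×1.0252 ≈ 2555 m/s.
Stage 2: m₀ = 6,605 kg, m_f = 6,605 − 4,560 = 2,045 kg; Δv = 352×9.81×ln(3.23) = 3453.1×1.1724 ≈ 4049 m/s.
Total Δv = 2555 + 4049 = 6604 m/s.

Δv ≈ 6.60 km/s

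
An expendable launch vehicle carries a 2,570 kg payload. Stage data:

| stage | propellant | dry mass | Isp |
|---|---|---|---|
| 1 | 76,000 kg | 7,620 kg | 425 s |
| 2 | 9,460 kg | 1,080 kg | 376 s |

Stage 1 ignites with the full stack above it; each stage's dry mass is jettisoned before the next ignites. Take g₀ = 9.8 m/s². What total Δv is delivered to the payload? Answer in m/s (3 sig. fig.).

Δv ≈ 11100 m/s

Ignition mass of stage 1 = 76,000+7,620 + 9,460+1,080 + 2,570 = 96,730 kg.
Stage 1: m₀ = 96,730 kg, m_f = 96,730 − 76,000 = 20,730 kg; Δv = 425×9.8×ln(4.666) = 4165.0×1.5403 ≈ 6416 m/s.
Stage 2: m₀ = 13,110 kg, m_f = 13,110 − 9,460 = 3,650 kg; Δv = 376×9.8×ln(3.592) = 3684.8×1.2786 ≈ 4712 m/s.
Total Δv = 6416 + 4712 = 11128 m/s.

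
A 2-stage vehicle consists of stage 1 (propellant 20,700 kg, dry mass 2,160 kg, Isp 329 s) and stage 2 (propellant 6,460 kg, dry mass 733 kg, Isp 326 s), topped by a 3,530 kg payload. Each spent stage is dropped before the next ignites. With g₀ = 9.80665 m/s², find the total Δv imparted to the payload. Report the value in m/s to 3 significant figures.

Ignition mass of stage 1 = 20,700+2,160 + 6,460+733 + 3,530 = 33,583 kg.
Stage 1: m₀ = 33,583 kg, m_f = 33,583 − 20,700 = 12,883 kg; Δv = 329×9.80665×ln(2.607) = 3226.4×0.9581 ≈ 3091 m/s.
Stage 2: m₀ = 10,723 kg, m_f = 10,723 − 6,460 = 4,263 kg; Δv = 326×9.80665×ln(2.515) = 3197.0×0.9224 ≈ 2949 m/s.
Total Δv = 3091 + 2949 = 6040 m/s.

Δv ≈ 6040 m/s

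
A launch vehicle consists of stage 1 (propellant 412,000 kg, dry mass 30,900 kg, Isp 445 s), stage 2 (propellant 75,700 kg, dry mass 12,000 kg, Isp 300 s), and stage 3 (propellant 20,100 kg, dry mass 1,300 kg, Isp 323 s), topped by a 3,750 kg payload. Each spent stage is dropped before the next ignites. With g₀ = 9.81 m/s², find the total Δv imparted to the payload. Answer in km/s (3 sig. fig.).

Δv ≈ 14.3 km/s

Ignition mass of stage 1 = 412,000+30,900 + 75,700+12,000 + 20,100+1,300 + 3,750 = 555,750 kg.
Stage 1: m₀ = 555,750 kg, m_f = 555,750 − 412,000 = 143,750 kg; Δv = 445×9.81×ln(3.866) = 4365.4×1.3522 ≈ 5903 m/s.
Stage 2: m₀ = 112,850 kg, m_f = 112,850 − 75,700 = 37,150 kg; Δv = 300×9.81×ln(3.038) = 2943.0×1.1111 ≈ 3270 m/s.
Stage 3: m₀ = 25,150 kg, m_f = 25,150 − 20,100 = 5,050 kg; Δv = 323×9.81×ln(4.98) = 3168.6×1.6055 ≈ 5087 m/s.
Total Δv = 5903 + 3270 + 5087 = 14260 m/s.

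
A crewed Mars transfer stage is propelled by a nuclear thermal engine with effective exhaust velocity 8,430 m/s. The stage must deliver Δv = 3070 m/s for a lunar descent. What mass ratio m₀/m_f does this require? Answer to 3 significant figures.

m₀/m_f = exp(Δv / v_e) = exp(3070 / 8430.0) = exp(0.3642) = 1.4393.

mass ratio ≈ 1.44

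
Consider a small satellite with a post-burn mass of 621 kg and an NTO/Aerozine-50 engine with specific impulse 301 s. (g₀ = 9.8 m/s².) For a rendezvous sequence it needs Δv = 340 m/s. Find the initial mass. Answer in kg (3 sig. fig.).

v_e = Isp · g₀ = 301 × 9.8 = 2949.8 m/s.
Using Δv = v_e ln(m₀/m_f): m₀/m_f = exp(Δv / v_e) = exp(340 / 2949.8) = exp(0.1153) = 1.1222.
m₀ = m_f × 1.1222 = 621 × 1.1222 = 696.886 kg.

initial mass ≈ 697 kg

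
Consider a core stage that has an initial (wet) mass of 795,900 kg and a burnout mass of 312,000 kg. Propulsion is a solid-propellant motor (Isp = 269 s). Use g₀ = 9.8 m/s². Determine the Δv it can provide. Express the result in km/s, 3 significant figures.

Δv ≈ 2.47 km/s

v_e = Isp · g₀ = 269 × 9.8 = 2636.2 m/s.
Δv = v_e · ln(m₀/m_f) = 2636.2 × ln(2.551) = 2636.2 × 0.9365 ≈ 2468.7 m/s.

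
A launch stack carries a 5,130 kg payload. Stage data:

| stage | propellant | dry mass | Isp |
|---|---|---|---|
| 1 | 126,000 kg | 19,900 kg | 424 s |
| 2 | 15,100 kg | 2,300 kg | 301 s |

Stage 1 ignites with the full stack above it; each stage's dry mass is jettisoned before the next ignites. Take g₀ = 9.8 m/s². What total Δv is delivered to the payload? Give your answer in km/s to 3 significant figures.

Ignition mass of stage 1 = 126,000+19,900 + 15,100+2,300 + 5,130 = 168,430 kg.
Stage 1: m₀ = 168,430 kg, m_f = 168,430 − 126,000 = 42,430 kg; Δv = 424×9.8×ln(3.97) = 4155.2×1.3787 ≈ 5729 m/s.
Stage 2: m₀ = 22,530 kg, m_f = 22,530 − 15,100 = 7,430 kg; Δv = 301×9.8×ln(3.032) = 2949.8×1.1093 ≈ 3272 m/s.
Total Δv = 5729 + 3272 = 9001 m/s.

Δv ≈ 9.00 km/s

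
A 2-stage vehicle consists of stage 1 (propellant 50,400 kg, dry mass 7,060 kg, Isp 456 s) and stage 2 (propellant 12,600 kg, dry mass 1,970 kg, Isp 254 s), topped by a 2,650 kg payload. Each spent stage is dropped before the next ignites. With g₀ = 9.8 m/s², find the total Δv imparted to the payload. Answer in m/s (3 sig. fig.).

Ignition mass of stage 1 = 50,400+7,060 + 12,600+1,970 + 2,650 = 74,680 kg.
Stage 1: m₀ = 74,680 kg, m_f = 74,680 − 50,400 = 24,280 kg; Δv = 456×9.8×ln(3.076) = 4468.8×1.1236 ≈ 5021 m/s.
Stage 2: m₀ = 17,220 kg, m_f = 17,220 − 12,600 = 4,620 kg; Δv = 254×9.8×ln(3.727) = 2489.2×1.3157 ≈ 3275 m/s.
Total Δv = 5021 + 3275 = 8296 m/s.

Δv ≈ 8300 m/s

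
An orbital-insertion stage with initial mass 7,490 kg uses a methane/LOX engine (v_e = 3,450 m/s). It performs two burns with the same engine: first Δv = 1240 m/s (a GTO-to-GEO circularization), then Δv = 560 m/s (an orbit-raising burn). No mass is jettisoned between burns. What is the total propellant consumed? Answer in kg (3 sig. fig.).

total propellant consumed ≈ 3040 kg

After the first burn: m = 7490 × exp(−1240/3450.0) = 7490 × 0.69808 = 5,228.62 kg.
After the second burn: m = 5,228.62 × exp(−560/3450.0) = 5,228.62 × 0.85017 = 4,445.22 kg.
Total propellant = m₀ − m_final = 7490 − 4,445.22 = 3,044.78 kg.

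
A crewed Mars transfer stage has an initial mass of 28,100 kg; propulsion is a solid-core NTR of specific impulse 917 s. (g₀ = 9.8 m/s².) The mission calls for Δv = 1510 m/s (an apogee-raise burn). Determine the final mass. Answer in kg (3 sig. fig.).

v_e = Isp · g₀ = 917 × 9.8 = 8986.6 m/s.
From the ideal rocket equation, m₀/m_f = exp(Δv / v_e) = exp(1510 / 8986.6) = exp(0.1680) = 1.1830.
m_f = m₀ / 1.1830 = 28,100 / 1.1830 = 23,753.2 kg.

final mass ≈ 23800 kg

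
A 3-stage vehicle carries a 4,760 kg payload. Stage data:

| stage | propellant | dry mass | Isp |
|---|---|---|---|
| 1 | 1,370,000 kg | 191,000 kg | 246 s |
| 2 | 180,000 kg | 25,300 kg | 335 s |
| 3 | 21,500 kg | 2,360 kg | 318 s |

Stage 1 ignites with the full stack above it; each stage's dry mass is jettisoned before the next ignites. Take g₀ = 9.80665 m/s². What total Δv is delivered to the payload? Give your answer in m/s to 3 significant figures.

Ignition mass of stage 1 = 1,370,000+191,000 + 180,000+25,300 + 21,500+2,360 + 4,760 = 1,794,920 kg.
Stage 1: m₀ = 1,794,920 kg, m_f = 1,794,920 − 1,370,000 = 424,920 kg; Δv = 246×9.80665×ln(4.224) = 2412.4×1.4408 ≈ 3476 m/s.
Stage 2: m₀ = 233,920 kg, m_f = 233,920 − 180,000 = 53,920 kg; Δv = 335×9.80665×ln(4.338) = 3285.2×1.4675 ≈ 4821 m/s.
Stage 3: m₀ = 28,620 kg, m_f = 28,620 − 21,500 = 7,120 kg; Δv = 318×9.80665×ln(4.02) = 3118.5×1.3912 ≈ 4338 m/s.
Total Δv = 3476 + 4821 + 4338 = 12635 m/s.

Δv ≈ 12600 m/s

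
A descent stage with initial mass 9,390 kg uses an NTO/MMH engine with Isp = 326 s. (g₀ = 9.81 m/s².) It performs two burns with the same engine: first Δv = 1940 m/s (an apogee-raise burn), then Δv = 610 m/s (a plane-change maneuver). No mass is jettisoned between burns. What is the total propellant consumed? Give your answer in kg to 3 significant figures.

total propellant consumed ≈ 5160 kg

v_e = Isp · g₀ = 326 × 9.81 = 3198.1 m/s.
After the first burn: m = 9390 × exp(−1940/3198.1) = 9390 × 0.54519 = 5,119.33 kg.
After the second burn: m = 5,119.33 × exp(−610/3198.1) = 5,119.33 × 0.82635 = 4,230.36 kg.
Total propellant = m₀ − m_final = 9390 − 4,230.36 = 5,159.64 kg.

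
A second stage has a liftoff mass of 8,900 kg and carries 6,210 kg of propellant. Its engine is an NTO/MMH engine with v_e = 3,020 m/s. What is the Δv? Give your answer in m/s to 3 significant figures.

m_f = m₀ − m_prop = 8,900 − 6,210 = 2,690 kg.
Δv = v_e · ln(m₀/m_f) = 3020.0 × ln(3.309) = 3020.0 × 1.1965 ≈ 3613.5 m/s.

Δv ≈ 3610 m/s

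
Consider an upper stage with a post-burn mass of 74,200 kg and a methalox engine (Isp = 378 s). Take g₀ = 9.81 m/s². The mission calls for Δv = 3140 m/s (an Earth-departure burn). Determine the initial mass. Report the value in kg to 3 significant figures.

initial mass ≈ 173000 kg

v_e = Isp · g₀ = 378 × 9.81 = 3708.2 m/s.
Rocket equation: m₀/m_f = exp(Δv / v_e) = exp(3140 / 3708.2) = exp(0.8468) = 2.3321.
m₀ = m_f × 2.3321 = 74,200 × 2.3321 = 173,042 kg.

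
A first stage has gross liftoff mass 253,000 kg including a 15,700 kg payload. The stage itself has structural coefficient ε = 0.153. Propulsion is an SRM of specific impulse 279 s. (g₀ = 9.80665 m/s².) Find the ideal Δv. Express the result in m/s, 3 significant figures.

Δv ≈ 4330 m/s

Stage wet mass = m₀ − payload = 253,000 − 15,700 = 237,300 kg.
Stage dry mass = ε × stage wet mass = 0.153 × 237,300 = 36,306.9 kg.
Burnout mass m_f = stage dry + payload = 36,306.9 + 15,700 = 52,006.9 kg.
v_e = Isp · g₀ = 279 × 9.80665 = 2736.1 m/s.
Using Δv = v_e ln(m₀/m_f): Δv = v_e · ln(253,000/52,006.9) = 2736.1 × ln(4.865) = 2736.1 × 1.5820 ≈ 4328 m/s.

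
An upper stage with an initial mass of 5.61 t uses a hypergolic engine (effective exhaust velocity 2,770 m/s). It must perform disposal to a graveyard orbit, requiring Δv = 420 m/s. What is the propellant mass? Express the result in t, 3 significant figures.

propellant mass ≈ 0.789 t

Rocket equation: m₀/m_f = exp(Δv / v_e) = exp(420 / 2770.0) = exp(0.1516) = 1.1637.
m_f = 5.61 / 1.1637 = 4.82083 t, so propellant = m₀ − m_f = 5.61 − 4.82083 = 0.78917 t.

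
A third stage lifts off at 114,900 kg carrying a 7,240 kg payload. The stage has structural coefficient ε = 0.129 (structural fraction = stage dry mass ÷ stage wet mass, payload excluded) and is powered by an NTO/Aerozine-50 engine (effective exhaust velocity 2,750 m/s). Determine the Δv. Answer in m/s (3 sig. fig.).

Δv ≈ 4660 m/s

Stage wet mass = m₀ − payload = 114,900 − 7,240 = 107,660 kg.
Stage dry mass = ε × stage wet mass = 0.129 × 107,660 = 13,888.1 kg.
Burnout mass m_f = stage dry + payload = 13,888.1 + 7,240 = 21,128.1 kg.
From the ideal rocket equation, Δv = v_e · ln(114,900/21,128.1) = 2750.0 × ln(5.438) = 2750.0 × 1.6935 ≈ 4657 m/s.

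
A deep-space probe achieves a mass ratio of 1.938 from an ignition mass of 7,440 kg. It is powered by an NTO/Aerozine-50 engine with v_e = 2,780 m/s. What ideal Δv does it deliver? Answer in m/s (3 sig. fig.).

Δv = v_e · ln(1.938) = 2780.0 × 0.6617 ≈ 1839.4 m/s.

Δv ≈ 1840 m/s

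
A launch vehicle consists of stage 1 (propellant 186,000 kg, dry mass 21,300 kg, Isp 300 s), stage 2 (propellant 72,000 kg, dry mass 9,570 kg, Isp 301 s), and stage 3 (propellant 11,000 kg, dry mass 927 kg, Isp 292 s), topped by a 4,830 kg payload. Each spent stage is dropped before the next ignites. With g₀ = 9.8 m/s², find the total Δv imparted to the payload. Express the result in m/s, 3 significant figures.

Ignition mass of stage 1 = 186,000+21,300 + 72,000+9,570 + 11,000+927 + 4,830 = 305,627 kg.
Stage 1: m₀ = 305,627 kg, m_f = 305,627 − 186,000 = 119,627 kg; Δv = 300×9.8×ln(2.555) = 2940.0×0.9380 ≈ 2758 m/s.
Stage 2: m₀ = 98,327 kg, m_f = 98,327 − 72,000 = 26,327 kg; Δv = 301×9.8×ln(3.735) = 2949.8×1.3177 ≈ 3887 m/s.
Stage 3: m₀ = 16,757 kg, m_f = 16,757 − 11,000 = 5,757 kg; Δv = 292×9.8×ln(2.911) = 2861.6×1.0684 ≈ 3057 m/s.
Total Δv = 2758 + 3887 + 3057 = 9702 m/s.

Δv ≈ 9700 m/s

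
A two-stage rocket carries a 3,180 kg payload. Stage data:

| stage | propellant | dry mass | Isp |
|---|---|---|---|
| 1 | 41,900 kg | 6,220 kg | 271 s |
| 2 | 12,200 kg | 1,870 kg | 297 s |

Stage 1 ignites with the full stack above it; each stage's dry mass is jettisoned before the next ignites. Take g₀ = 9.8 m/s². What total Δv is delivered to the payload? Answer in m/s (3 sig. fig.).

Ignition mass of stage 1 = 41,900+6,220 + 12,200+1,870 + 3,180 = 65,370 kg.
Stage 1: m₀ = 65,370 kg, m_f = 65,370 − 41,900 = 23,470 kg; Δv = 271×9.8×ln(2.785) = 2655.8×1.0243 ≈ 2720 m/s.
Stage 2: m₀ = 17,250 kg, m_f = 17,250 − 12,200 = 5,050 kg; Δv = 297×9.8×ln(3.416) = 2910.6×1.2284 ≈ 3575 m/s.
Total Δv = 2720 + 3575 = 6295 m/s.

Δv ≈ 6300 m/s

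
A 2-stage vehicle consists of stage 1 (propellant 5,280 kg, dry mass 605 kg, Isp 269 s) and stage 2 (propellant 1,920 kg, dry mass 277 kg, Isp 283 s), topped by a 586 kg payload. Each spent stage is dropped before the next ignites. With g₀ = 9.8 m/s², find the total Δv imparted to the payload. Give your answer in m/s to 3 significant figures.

Ignition mass of stage 1 = 5,280+605 + 1,920+277 + 586 = 8,668 kg.
Stage 1: m₀ = 8,668 kg, m_f = 8,668 − 5,280 = 3,388 kg; Δv = 269×9.8×ln(2.558) = 2636.2×0.9394 ≈ 2476 m/s.
Stage 2: m₀ = 2,783 kg, m_f = 2,783 − 1,920 = 863 kg; Δv = 283×9.8×ln(3.225) = 2773.4×1.1709 ≈ 3247 m/s.
Total Δv = 2476 + 3247 = 5723 m/s.

Δv ≈ 5720 m/s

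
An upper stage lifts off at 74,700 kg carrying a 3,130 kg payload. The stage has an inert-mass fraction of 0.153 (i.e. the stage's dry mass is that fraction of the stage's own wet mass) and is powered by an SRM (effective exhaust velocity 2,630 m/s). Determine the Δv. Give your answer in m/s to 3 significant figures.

Δv ≈ 4390 m/s

Stage wet mass = m₀ − payload = 74,700 − 3,130 = 71,570 kg.
Stage dry mass = ε × stage wet mass = 0.153 × 71,570 = 10,950.2 kg.
Burnout mass m_f = stage dry + payload = 10,950.2 + 3,130 = 14,080.2 kg.
Δv = v_e · ln(74,700/14,080.2) = 2630.0 × ln(5.305) = 2630.0 × 1.6687 ≈ 4389 m/s.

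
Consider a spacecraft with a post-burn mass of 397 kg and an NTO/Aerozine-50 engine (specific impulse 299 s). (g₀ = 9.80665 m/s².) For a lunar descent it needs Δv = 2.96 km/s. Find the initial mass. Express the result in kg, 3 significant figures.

initial mass ≈ 1090 kg

v_e = Isp · g₀ = 299 × 9.80665 = 2932.2 m/s.
Using Δv = v_e ln(m₀/m_f): m₀/m_f = exp(Δv / v_e) = exp(2960 / 2932.2) = exp(1.0095) = 2.7442.
m₀ = m_f × 2.7442 = 397 × 2.7442 = 1,089.45 kg.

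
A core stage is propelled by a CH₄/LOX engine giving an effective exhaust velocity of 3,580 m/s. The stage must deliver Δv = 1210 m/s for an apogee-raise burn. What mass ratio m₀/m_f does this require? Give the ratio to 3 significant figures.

mass ratio ≈ 1.40

By the Tsiolkovsky rocket equation, m₀/m_f = exp(Δv / v_e) = exp(1210 / 3580.0) = exp(0.3380) = 1.4021.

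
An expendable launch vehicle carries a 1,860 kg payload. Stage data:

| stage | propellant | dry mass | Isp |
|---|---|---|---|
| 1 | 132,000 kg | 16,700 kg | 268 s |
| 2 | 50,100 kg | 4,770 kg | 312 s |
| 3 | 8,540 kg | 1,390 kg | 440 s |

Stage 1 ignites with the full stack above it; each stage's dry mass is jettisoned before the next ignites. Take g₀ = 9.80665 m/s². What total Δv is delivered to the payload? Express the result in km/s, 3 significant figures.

Δv ≈ 12.3 km/s

Ignition mass of stage 1 = 132,000+16,700 + 50,100+4,770 + 8,540+1,390 + 1,860 = 215,360 kg.
Stage 1: m₀ = 215,360 kg, m_f = 215,360 − 132,000 = 83,360 kg; Δv = 268×9.80665×ln(2.583) = 2628.2×0.9491 ≈ 2495 m/s.
Stage 2: m₀ = 66,660 kg, m_f = 66,660 − 50,100 = 16,560 kg; Δv = 312×9.80665×ln(4.025) = 3059.7×1.3926 ≈ 4261 m/s.
Stage 3: m₀ = 11,790 kg, m_f = 11,790 − 8,540 = 3,250 kg; Δv = 440×9.80665×ln(3.628) = 4314.9×1.2886 ≈ 5560 m/s.
Total Δv = 2495 + 4261 + 5560 = 12316 m/s.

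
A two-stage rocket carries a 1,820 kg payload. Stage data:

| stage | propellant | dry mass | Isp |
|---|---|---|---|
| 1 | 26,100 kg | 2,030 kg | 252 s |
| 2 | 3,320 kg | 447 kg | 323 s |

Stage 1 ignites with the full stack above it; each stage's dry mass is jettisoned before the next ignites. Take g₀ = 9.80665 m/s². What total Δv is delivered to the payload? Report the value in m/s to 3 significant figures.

Ignition mass of stage 1 = 26,100+2,030 + 3,320+447 + 1,820 = 33,717 kg.
Stage 1: m₀ = 33,717 kg, m_f = 33,717 − 26,100 = 7,617 kg; Δv = 252×9.80665×ln(4.427) = 2471.3×1.4876 ≈ 3676 m/s.
Stage 2: m₀ = 5,587 kg, m_f = 5,587 − 3,320 = 2,267 kg; Δv = 323×9.80665×ln(2.464) = 3167.5×0.9020 ≈ 2857 m/s.
Total Δv = 3676 + 2857 = 6533 m/s.

Δv ≈ 6530 m/s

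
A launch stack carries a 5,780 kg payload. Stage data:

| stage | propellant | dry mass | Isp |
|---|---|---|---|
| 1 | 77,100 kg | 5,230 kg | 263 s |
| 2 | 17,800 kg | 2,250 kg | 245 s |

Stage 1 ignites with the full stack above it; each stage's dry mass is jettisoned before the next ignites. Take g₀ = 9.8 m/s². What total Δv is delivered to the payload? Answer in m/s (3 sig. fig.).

Ignition mass of stage 1 = 77,100+5,230 + 17,800+2,250 + 5,780 = 108,160 kg.
Stage 1: m₀ = 108,160 kg, m_f = 108,160 − 77,100 = 31,060 kg; Δv = 263×9.8×ln(3.482) = 2577.4×1.2477 ≈ 3216 m/s.
Stage 2: m₀ = 25,830 kg, m_f = 25,830 − 17,800 = 8,030 kg; Δv = 245×9.8×ln(3.217) = 2401.0×1.1684 ≈ 2805 m/s.
Total Δv = 3216 + 2805 = 6021 m/s.

Δv ≈ 6020 m/s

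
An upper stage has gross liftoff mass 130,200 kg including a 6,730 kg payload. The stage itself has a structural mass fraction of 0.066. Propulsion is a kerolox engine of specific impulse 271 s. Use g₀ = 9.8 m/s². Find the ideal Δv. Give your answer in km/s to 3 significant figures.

Stage wet mass = m₀ − payload = 130,200 − 6,730 = 123,470 kg.
Stage dry mass = ε × stage wet mass = 0.066 × 123,470 = 8,149.02 kg.
Burnout mass m_f = stage dry + payload = 8,149.02 + 6,730 = 14,879.02 kg.
v_e = Isp · g₀ = 271 × 9.8 = 2655.8 m/s.
Δv = v_e · ln(130,200/14,879.02) = 2655.8 × ln(8.751) = 2655.8 × 2.1691 ≈ 5761 m/s.

Δv ≈ 5.76 km/s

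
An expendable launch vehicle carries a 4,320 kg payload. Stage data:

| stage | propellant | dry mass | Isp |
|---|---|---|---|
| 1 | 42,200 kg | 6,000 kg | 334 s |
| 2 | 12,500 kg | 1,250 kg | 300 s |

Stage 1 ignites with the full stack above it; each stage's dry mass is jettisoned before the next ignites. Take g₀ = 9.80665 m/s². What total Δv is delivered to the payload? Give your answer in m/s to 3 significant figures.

Δv ≈ 6780 m/s

Ignition mass of stage 1 = 42,200+6,000 + 12,500+1,250 + 4,320 = 66,270 kg.
Stage 1: m₀ = 66,270 kg, m_f = 66,270 − 42,200 = 24,070 kg; Δv = 334×9.80665×ln(2.753) = 3275.4×1.0128 ≈ 3317 m/s.
Stage 2: m₀ = 18,070 kg, m_f = 18,070 − 12,500 = 5,570 kg; Δv = 300×9.80665×ln(3.244) = 2942.0×1.1769 ≈ 3462 m/s.
Total Δv = 3317 + 3462 = 6779 m/s.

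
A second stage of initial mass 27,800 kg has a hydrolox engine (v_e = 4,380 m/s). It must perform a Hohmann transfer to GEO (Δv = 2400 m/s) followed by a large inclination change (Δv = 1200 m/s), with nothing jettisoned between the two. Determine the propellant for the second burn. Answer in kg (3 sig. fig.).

After the first burn: m = 27800 × exp(−2400/4380.0) = 27800 × 0.57814 = 16,072.3 kg.
After the second burn: m = 16,072.3 × exp(−1200/4380.0) = 16,072.3 × 0.76035 = 12,220.6 kg.
Second-burn propellant = 16,072.3 − 12,220.6 = 3,851.7 kg.

propellant for the second burn ≈ 3850 kg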